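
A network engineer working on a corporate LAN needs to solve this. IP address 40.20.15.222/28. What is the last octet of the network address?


Given: IP = 40.20.15.222, prefix = /28
Subnet mask = 255.255.255.240
Last octet of IP: 222
Last octet of mask: 240
Network last octet = 222 AND 240 = 208

208


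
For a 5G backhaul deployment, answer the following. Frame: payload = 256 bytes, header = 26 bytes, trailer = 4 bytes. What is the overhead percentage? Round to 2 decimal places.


Given: payload = 256 B, header = 26 B, trailer = 4 B
Overhead bytes = header + trailer = 26 + 4 = 30
Total frame = payload + overhead = 256 + 30 = 286
Overhead % = 30 / 286 * 100 = 10.4895% -> 10.49% (2 dp)

10.49


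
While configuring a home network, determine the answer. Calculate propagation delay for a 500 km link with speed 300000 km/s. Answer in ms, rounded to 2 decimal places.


Given: distance = 500 km, speed = 300000 km/s
Delay = distance / speed = 500 / 300000 seconds
Delay in ms = 500 * 1000 / 300000
Delay = 1.6667 ms
Rounded to 2 dp = 1.67 ms

1.67


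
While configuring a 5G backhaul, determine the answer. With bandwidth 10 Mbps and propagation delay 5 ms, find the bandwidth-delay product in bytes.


Given: bandwidth = 10 Mbps, delay = 5 ms
BDP in bits = 10 * 10^6 * 5 / 1000
BDP in bits = 50000
BDP in bytes = 50000 / 8 = 6250

6250


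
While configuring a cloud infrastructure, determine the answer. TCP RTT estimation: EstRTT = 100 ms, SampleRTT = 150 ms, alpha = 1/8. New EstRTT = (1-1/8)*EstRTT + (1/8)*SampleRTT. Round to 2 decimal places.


Given: EstRTT = 100 ms, SampleRTT = 150 ms, alpha = 1/8
New EstRTT = (1 - alpha) * EstRTT + alpha * SampleRTT
(7/8) * 100 = 87.5
(1/8) * 150 = 18.75
New EstRTT = 87.5 + 18.75 = 106.25 ms -> 106.25 ms (2 dp)

106.25


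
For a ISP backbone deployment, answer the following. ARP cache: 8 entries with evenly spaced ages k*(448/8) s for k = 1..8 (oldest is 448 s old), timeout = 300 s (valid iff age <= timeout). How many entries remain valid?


Ages are k * 448/8 s for k = 1..8 (spacing = 56.0000 s).
Entry k is valid iff k * 448/8 <= 300 iff k <= 8 * 300 / 448 = 5.3571
n_valid = floor(5.3571) = 5
(n_stale = 8 - 5 = 3)

5


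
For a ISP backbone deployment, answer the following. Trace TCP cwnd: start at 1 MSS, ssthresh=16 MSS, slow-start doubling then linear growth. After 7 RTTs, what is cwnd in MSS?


RTT 0: cwnd = 1 MSS (initial)
RTT 1: cwnd = 2 MSS (slow start, doubled)
RTT 2: cwnd = 4 MSS (slow start, doubled)
RTT 3: cwnd = 8 MSS (slow start, doubled)
RTT 4: cwnd = 16 MSS (slow start, doubled)
RTT 5: cwnd = 17 MSS (congestion avoidance, +1)
RTT 6: cwnd = 18 MSS (congestion avoidance, +1)
RTT 7: cwnd = 19 MSS (congestion avoidance, +1)

19


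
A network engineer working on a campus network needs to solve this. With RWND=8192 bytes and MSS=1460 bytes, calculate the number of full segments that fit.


Given: RWND = 8192 bytes, MSS = 1460 bytes
Full segments = floor(RWND / MSS)
Full segments = floor(8192 / 1460)
Full segments = floor(5.611) = 5

5


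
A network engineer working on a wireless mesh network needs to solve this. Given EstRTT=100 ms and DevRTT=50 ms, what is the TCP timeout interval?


Given: EstRTT = 100 ms, DevRTT = 50 ms
Timeout = EstRTT + 4 * DevRTT
4 * DevRTT = 4 * 50 = 200
Timeout = 100 + 200 = 300 ms

300


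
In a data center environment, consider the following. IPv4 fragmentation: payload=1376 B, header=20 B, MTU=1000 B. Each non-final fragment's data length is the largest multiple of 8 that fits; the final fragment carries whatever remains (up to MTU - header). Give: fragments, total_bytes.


Max data per non-final fragment = floor((MTU - header)/8)*8 = floor((1000 - 20)/8)*8 = floor(980/8)*8 = 976 B
Final fragment needs no 8-byte alignment: it can carry up to MTU - header = 980 B
Non-final fragments needed = ceil((payload - 980) / 976) = ceil(396/976) = ceil(0.4057) = 1
Number of fragments = 1 + 1 = 2
Fragment sizes (data): 1 * 976 B + 400 B (last, 400 <= 980 OK)
Total bytes sent = payload + n_frags * header = 1376 + 2*20 = 1376 + 40 = 1416 B

2, 1416


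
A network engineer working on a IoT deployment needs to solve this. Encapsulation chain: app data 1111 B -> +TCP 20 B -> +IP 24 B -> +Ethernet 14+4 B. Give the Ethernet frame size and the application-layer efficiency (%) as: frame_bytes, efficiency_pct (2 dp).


TCP segment = 1111 + 20 = 1131 B
IP packet = 1131 + 24 = 1155 B
Ethernet frame = 1155 + 14 + 4 = 1173 B
Efficiency = app / frame = 1111 / 1173 = 0.947144 = 94.7144% -> 94.71% (2 dp)

1173, 94.71


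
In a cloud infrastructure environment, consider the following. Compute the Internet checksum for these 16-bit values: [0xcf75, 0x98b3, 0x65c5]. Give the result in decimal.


Given words: [0xcf75, 0x98b3, 0x65c5]
Step 1: Sum all words
Raw sum = 53109 + 39091 + 26053 = 118253
Step 2: Fold carry: (52717 + 1) = 52718
One's complement = ~52718 & 0xFFFF = 12817

12817


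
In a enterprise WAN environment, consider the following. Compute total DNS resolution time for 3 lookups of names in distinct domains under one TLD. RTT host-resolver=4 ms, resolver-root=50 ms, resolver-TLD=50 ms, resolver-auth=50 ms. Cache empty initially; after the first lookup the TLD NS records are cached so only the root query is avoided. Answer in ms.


Lookup 1 (cold cache): local + root + TLD + auth = 4 + 50 + 50 + 50 = 154 ms
Lookups 2..3 (TLD NS cached -> skip root; new domain -> still ask TLD and auth): local + TLD + auth = 4 + 50 + 50 = 104 ms each
Remaining 2 lookups: 2 * 104 = 208 ms
Total = 154 + 208 = 362 ms

362


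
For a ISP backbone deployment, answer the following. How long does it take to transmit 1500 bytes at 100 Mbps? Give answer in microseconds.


Given: packet = 1500 bytes, bandwidth = 100 Mbps
Packet in bits = 1500 * 8 = 12000 bits
Bandwidth = 100 * 10^6 = 100000000 bps
Time = 12000 / 100000000 seconds
Time in us = 12000 * 10^6 / 100000000 = 120

120


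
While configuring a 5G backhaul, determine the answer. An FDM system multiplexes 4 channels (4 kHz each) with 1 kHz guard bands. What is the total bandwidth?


Given: 4 channels, 4 kHz each, guard = 1 kHz
Channel bandwidth = 4 * 4 = 16 kHz
Guard bands = 3 gaps * 1 kHz = 3 kHz
Total = 16 + 3 = 19 kHz

19


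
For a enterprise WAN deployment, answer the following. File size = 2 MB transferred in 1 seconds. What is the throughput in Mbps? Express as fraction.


Given: file = 2 MB, time = 1 s
File in Mb = 2 * 8 = 16 Mb
Throughput = 16 / 1 Mbps
Throughput = 16 Mbps

16


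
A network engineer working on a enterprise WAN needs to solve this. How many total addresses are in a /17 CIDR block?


Given: CIDR prefix /17
Host bits = 32 - 17 = 15
Total addresses = 2^15 = 32768

32768


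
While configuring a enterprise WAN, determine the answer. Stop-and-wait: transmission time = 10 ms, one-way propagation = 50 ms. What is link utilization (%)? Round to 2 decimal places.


Given: Ttrans = 10 ms, Tprop = 50 ms
RTT = 2 * Tprop = 2 * 50 = 100 ms
U = Ttrans / (Ttrans + RTT)
U = 10 / (10 + 100)
U = 10 / 110 = 0.090909
U% = 9.09%

9.09


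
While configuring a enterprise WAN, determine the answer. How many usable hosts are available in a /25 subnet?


Given: subnet mask /25
Host bits = 32 - 25 = 7
Total addresses = 2^7 = 128
Usable hosts = 128 - 2 (network + broadcast) = 126

126


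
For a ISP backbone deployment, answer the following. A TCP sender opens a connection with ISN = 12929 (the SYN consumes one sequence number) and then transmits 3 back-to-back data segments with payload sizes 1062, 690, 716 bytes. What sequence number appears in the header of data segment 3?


The SYN occupies sequence number ISN = 12929, so the first data byte is ISN + 1 = 12930.
SEQ of data segment i = (ISN + 1) + sum of payload sizes of segments 1..i-1.
Segment 1: SEQ = 12930, payload = 1062 bytes
Segment 2: SEQ = 13992, payload = 690 bytes
Segment 3: SEQ = 14682, payload = 716 bytes
SEQ of segment 3 = 12930 + 1062 + 690 = 14682

14682


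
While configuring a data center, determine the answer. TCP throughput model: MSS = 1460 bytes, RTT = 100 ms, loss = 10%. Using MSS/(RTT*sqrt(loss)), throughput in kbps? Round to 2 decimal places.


Given: MSS = 1460 bytes, RTT = 100 ms, loss = 10%
RTT in seconds = 100 / 1000 = 0.1
Loss rate = 10% = 0.1
sqrt(loss) = sqrt(0.1) = 0.316227766017
Throughput (bytes/s) = 1460 / (0.1 * 0.316227766017) = 46169.2538
Throughput (kbps) = 46169.2538 * 8 / 1000 = 369.354031 -> 369.35 kbps (2 dp)

369.35


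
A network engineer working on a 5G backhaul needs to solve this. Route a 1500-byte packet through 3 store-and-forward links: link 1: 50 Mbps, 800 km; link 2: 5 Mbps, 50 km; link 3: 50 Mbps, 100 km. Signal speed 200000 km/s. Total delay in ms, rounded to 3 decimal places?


Packet = 1500 bytes = 12000 bits. Store-and-forward: sum (t_trans + t_prop) per link.
Link 1: t_trans = 12000/(50*10^6) s = 0.2400 ms; t_prop = 800/200000 s = 4.0000 ms; subtotal = 4.2400 ms
Link 2: t_trans = 12000/(5*10^6) s = 2.4000 ms; t_prop = 50/200000 s = 0.2500 ms; subtotal = 2.6500 ms
Link 3: t_trans = 12000/(50*10^6) s = 0.2400 ms; t_prop = 100/200000 s = 0.5000 ms; subtotal = 0.7400 ms
End-to-end = 4.2400 + 2.6500 + 0.7400 = 7.6300 ms -> 7.630 ms (3 dp)

7.630


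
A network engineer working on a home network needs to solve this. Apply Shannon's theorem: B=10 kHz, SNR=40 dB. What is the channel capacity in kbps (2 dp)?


Given: B = 10 kHz, SNR = 40 dB
SNR linear = 10^(40/10) = 10000
1 + SNR = 10001
log2(10001) = 13.2878566418
C = 10 * 1000 * 13.2878566418 = 132878.5664 bps
C = 132.878566 kbps -> 132.88 kbps (2 dp)

132.88


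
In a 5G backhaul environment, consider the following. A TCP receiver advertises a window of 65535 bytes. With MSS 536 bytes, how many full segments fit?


Given: RWND = 65535 bytes, MSS = 536 bytes
Full segments = floor(RWND / MSS)
Full segments = floor(65535 / 536)
Full segments = floor(122.2668) = 122

122


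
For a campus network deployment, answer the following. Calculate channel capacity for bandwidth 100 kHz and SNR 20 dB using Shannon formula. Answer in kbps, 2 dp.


Given: B = 100 kHz, SNR = 20 dB
SNR linear = 10^(20/10) = 100
1 + SNR = 101
log2(101) = 6.6582114828
C = 100 * 1000 * 6.6582114828 = 665821.1483 bps
C = 665.821148 kbps -> 665.82 kbps (2 dp)

665.82


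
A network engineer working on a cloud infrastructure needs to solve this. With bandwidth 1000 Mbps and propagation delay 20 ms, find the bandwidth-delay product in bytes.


Given: bandwidth = 1000 Mbps, delay = 20 ms
BDP in bits = 1000 * 10^6 * 20 / 1000
BDP in bits = 20000000
BDP in bytes = 20000000 / 8 = 2500000

2500000


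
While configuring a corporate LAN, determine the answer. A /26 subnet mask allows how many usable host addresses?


Given: subnet mask /26
Host bits = 32 - 26 = 6
Total addresses = 2^6 = 64
Usable hosts = 64 - 2 (network + broadcast) = 62

62


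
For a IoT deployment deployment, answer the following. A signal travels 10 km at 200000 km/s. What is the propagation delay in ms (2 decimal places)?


Given: distance = 10 km, speed = 200000 km/s
Delay = distance / speed = 10 / 200000 seconds
Delay in ms = 10 * 1000 / 200000
Delay = 0.0500 ms
Rounded to 2 dp = 0.05 ms

0.05


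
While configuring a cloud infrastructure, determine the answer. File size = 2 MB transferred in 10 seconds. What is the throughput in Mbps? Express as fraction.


Given: file = 2 MB, time = 10 s
File in Mb = 2 * 8 = 16 Mb
Throughput = 16 / 10 Mbps
Throughput = 8/5 Mbps

8/5


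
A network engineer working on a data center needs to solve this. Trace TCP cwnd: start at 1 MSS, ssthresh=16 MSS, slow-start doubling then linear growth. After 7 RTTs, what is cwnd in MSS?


RTT 0: cwnd = 1 MSS (initial)
RTT 1: cwnd = 2 MSS (slow start, doubled)
RTT 2: cwnd = 4 MSS (slow start, doubled)
RTT 3: cwnd = 8 MSS (slow start, doubled)
RTT 4: cwnd = 16 MSS (slow start, doubled)
RTT 5: cwnd = 17 MSS (congestion avoidance, +1)
RTT 6: cwnd = 18 MSS (congestion avoidance, +1)
RTT 7: cwnd = 19 MSS (congestion avoidance, +1)

19


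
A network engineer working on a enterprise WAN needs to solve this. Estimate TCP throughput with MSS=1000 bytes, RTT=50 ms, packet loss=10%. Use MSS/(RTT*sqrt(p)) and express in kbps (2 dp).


Given: MSS = 1000 bytes, RTT = 50 ms, loss = 10%
RTT in seconds = 50 / 1000 = 0.05
Loss rate = 10% = 0.1
sqrt(loss) = sqrt(0.1) = 0.316227766017
Throughput (bytes/s) = 1000 / (0.05 * 0.316227766017) = 63245.5532
Throughput (kbps) = 63245.5532 * 8 / 1000 = 505.964426 -> 505.96 kbps (2 dp)

505.96


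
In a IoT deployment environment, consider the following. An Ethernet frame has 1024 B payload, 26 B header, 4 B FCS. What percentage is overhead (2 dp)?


Given: payload = 1024 B, header = 26 B, trailer = 4 B
Overhead bytes = header + trailer = 26 + 4 = 30
Total frame = payload + overhead = 1024 + 30 = 1054
Overhead % = 30 / 1054 * 100 = 2.8463% -> 2.85% (2 dp)

2.85


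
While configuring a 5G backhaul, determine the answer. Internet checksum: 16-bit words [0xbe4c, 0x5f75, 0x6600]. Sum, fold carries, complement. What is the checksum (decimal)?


Given words: [0xbe4c, 0x5f75, 0x6600]
Step 1: Sum all words
Raw sum = 48716 + 24437 + 26112 = 99265
Step 2: Fold carry: (33729 + 1) = 33730
One's complement = ~33730 & 0xFFFF = 31805

31805


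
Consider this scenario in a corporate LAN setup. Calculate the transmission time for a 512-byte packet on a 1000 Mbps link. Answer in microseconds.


Given: packet = 512 bytes, bandwidth = 1000 Mbps
Packet in bits = 512 * 8 = 4096 bits
Bandwidth = 1000 * 10^6 = 1000000000 bps
Time = 4096 / 1000000000 seconds
Time in us = 4096 * 10^6 / 1000000000 = 4.096

4.096


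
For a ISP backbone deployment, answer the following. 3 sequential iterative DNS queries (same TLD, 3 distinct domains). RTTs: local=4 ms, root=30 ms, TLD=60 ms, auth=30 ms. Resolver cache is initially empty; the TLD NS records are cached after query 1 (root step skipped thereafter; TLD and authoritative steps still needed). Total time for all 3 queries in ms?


Lookup 1 (cold cache): local + root + TLD + auth = 4 + 30 + 60 + 30 = 124 ms
Lookups 2..3 (TLD NS cached -> skip root; new domain -> still ask TLD and auth): local + TLD + auth = 4 + 60 + 30 = 94 ms each
Remaining 2 lookups: 2 * 94 = 188 ms
Total = 124 + 188 = 312 ms

312


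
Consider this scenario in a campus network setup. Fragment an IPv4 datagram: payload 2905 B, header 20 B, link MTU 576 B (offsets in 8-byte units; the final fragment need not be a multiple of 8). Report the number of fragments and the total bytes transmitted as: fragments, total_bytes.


Max data per non-final fragment = floor((MTU - header)/8)*8 = floor((576 - 20)/8)*8 = floor(556/8)*8 = 552 B
Final fragment needs no 8-byte alignment: it can carry up to MTU - header = 556 B
Non-final fragments needed = ceil((payload - 556) / 552) = ceil(2349/552) = ceil(4.2554) = 5
Number of fragments = 5 + 1 = 6
Fragment sizes (data): 5 * 552 B + 145 B (last, 145 <= 556 OK)
Total bytes sent = payload + n_frags * header = 2905 + 6*20 = 2905 + 120 = 3025 B

6, 3025


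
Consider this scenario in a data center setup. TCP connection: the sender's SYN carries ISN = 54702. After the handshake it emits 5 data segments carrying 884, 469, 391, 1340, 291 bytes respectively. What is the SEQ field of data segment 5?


The SYN occupies sequence number ISN = 54702, so the first data byte is ISN + 1 = 54703.
SEQ of data segment i = (ISN + 1) + sum of payload sizes of segments 1..i-1.
Segment 1: SEQ = 54703, payload = 884 bytes
Segment 2: SEQ = 55587, payload = 469 bytes
Segment 3: SEQ = 56056, payload = 391 bytes
Segment 4: SEQ = 56447, payload = 1340 bytes
Segment 5: SEQ = 57787, payload = 291 bytes
SEQ of segment 5 = 54703 + 884 + 469 + 391 + 1340 = 57787

57787


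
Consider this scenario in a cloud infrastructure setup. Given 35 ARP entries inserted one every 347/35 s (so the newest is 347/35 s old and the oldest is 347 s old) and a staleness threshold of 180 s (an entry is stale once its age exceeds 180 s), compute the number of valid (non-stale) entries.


Ages are k * 347/35 s for k = 1..35 (spacing = 9.9143 s).
Entry k is valid iff k * 347/35 <= 180 iff k <= 35 * 180 / 347 = 18.1556
n_valid = floor(18.1556) = 18
(n_stale = 35 - 18 = 17)

18


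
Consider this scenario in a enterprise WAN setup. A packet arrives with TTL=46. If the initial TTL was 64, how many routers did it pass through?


Given: initial TTL = 64, received TTL = 46
Hops = initial TTL - received TTL
Hops = 64 - 46 = 18

18


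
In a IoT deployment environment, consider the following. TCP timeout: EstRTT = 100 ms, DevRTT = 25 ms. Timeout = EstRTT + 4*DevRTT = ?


Given: EstRTT = 100 ms, DevRTT = 25 ms
Timeout = EstRTT + 4 * DevRTT
4 * DevRTT = 4 * 25 = 100
Timeout = 100 + 100 = 200 ms

200


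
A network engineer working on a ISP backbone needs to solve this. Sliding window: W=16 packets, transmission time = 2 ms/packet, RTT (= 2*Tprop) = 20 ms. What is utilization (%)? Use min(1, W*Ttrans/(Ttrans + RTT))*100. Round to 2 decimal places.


Given: W = 16, Ttrans = 2 ms, RTT = 20 ms (= 2 * Tprop, Tprop = 10 ms)
Cycle time = Ttrans + RTT = 2 + 20 = 22 ms (first packet sent until its ACK returns)
W * Ttrans = 16 * 2 = 32 ms of sending per cycle
W * Ttrans / (Ttrans + RTT) = 32 / 22 = 1.454545
U = min(1, 1.454545) = 1.000000
U% = 100.00%

100.00


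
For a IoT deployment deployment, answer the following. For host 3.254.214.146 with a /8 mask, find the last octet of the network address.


Given: IP = 3.254.214.146, prefix = /8
Subnet mask = 255.0.0.0
Last octet of IP: 146
Last octet of mask: 0
Network last octet = 146 AND 0 = 0

0


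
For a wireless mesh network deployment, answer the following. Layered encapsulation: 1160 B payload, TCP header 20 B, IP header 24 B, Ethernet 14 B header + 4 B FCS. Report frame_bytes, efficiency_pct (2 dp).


TCP segment = 1160 + 20 = 1180 B
IP packet = 1180 + 24 = 1204 B
Ethernet frame = 1204 + 14 + 4 = 1222 B
Efficiency = app / frame = 1160 / 1222 = 0.949264 = 94.9264% -> 94.93% (2 dp)

1222, 94.93


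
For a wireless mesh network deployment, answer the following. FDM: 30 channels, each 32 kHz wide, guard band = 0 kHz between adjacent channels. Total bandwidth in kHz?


Given: 30 channels, 32 kHz each, guard = 0 kHz
Channel bandwidth = 30 * 32 = 960 kHz
Guard bands = 29 gaps * 0 kHz = 0 kHz
Total = 960 + 0 = 960 kHz

960


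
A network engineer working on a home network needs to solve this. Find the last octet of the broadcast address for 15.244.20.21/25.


Given: IP = 15.244.20.21, prefix = /25
Host bits = 32 - 25 = 7
Network last octet = 21 AND mask = 0
Host part size = 2^7 - 1 = 127
Broadcast last octet = 0 OR 127 = 127

127


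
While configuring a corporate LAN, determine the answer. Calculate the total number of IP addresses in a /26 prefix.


Given: CIDR prefix /26
Host bits = 32 - 26 = 6
Total addresses = 2^6 = 64

64


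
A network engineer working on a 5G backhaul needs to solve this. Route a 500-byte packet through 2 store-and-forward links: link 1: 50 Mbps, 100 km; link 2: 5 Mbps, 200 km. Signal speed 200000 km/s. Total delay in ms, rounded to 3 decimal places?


Packet = 500 bytes = 4000 bits. Store-and-forward: sum (t_trans + t_prop) per link.
Link 1: t_trans = 4000/(50*10^6) s = 0.0800 ms; t_prop = 100/200000 s = 0.5000 ms; subtotal = 0.5800 ms
Link 2: t_trans = 4000/(5*10^6) s = 0.8000 ms; t_prop = 200/200000 s = 1.0000 ms; subtotal = 1.8000 ms
End-to-end = 0.5800 + 1.8000 = 2.3800 ms -> 2.380 ms (3 dp)

2.380


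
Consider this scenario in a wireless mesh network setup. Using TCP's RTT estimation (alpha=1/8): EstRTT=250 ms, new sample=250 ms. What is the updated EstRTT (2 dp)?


Given: EstRTT = 250 ms, SampleRTT = 250 ms, alpha = 1/8
New EstRTT = (1 - alpha) * EstRTT + alpha * SampleRTT
(7/8) * 250 = 218.75
(1/8) * 250 = 31.25
New EstRTT = 218.75 + 31.25 = 250 ms -> 250.00 ms (2 dp)

250.00


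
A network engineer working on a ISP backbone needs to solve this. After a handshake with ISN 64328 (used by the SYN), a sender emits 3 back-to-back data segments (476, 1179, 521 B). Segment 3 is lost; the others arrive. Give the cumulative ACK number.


SYN uses sequence number 64328; first data byte = ISN + 1 = 64329.
Segment 1: SEQ = 64329, len = 476 B, covers [64329, 64804]
Segment 2: SEQ = 64805, len = 1179 B, covers [64805, 65983]
Segment 3: SEQ = 65984, len = 521 B, covers [65984, 66504] [LOST]
In-order data received: bytes [64329, 65983] (segments 1..2).
Segment 3 missing -> gap begins at byte 65984.
Cumulative ACK = next expected in-order byte = 64329 + 476 + 1179 = 65984

65984


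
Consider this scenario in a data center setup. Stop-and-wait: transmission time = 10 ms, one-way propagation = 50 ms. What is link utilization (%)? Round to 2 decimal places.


Given: Ttrans = 10 ms, Tprop = 50 ms
RTT = 2 * Tprop = 2 * 50 = 100 ms
U = Ttrans / (Ttrans + RTT)
U = 10 / (10 + 100)
U = 10 / 110 = 0.090909
U% = 9.09%

9.09


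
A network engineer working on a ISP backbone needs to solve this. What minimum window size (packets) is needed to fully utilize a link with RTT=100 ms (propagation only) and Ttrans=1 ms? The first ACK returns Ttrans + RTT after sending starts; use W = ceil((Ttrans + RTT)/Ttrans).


Given: Ttrans = 1 ms, RTT = 100 ms (= 2 * Tprop, Tprop = 50 ms)
Time until first ACK returns = Ttrans + RTT = 1 + 100 = 101 ms
Need W * Ttrans >= Ttrans + RTT  ->  W >= (Ttrans + RTT) / Ttrans
(Ttrans + RTT) / Ttrans = 101 / 1 = 101
W_min = ceil(101) = 101

101


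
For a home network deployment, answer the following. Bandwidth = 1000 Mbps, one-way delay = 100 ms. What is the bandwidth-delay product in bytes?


Given: bandwidth = 1000 Mbps, delay = 100 ms
BDP in bits = 1000 * 10^6 * 100 / 1000
BDP in bits = 100000000
BDP in bytes = 100000000 / 8 = 12500000

12500000


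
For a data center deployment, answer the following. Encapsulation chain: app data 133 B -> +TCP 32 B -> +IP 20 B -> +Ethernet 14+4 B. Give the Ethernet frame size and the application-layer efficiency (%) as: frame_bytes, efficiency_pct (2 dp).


TCP segment = 133 + 32 = 165 B
IP packet = 165 + 20 = 185 B
Ethernet frame = 185 + 14 + 4 = 203 B
Efficiency = app / frame = 133 / 203 = 0.655172 = 65.5172% -> 65.52% (2 dp)

203, 65.52


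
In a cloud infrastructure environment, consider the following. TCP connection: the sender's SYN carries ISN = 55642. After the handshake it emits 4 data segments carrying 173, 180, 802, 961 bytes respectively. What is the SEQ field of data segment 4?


The SYN occupies sequence number ISN = 55642, so the first data byte is ISN + 1 = 55643.
SEQ of data segment i = (ISN + 1) + sum of payload sizes of segments 1..i-1.
Segment 1: SEQ = 55643, payload = 173 bytes
Segment 2: SEQ = 55816, payload = 180 bytes
Segment 3: SEQ = 55996, payload = 802 bytes
Segment 4: SEQ = 56798, payload = 961 bytes
SEQ of segment 4 = 55643 + 173 + 180 + 802 = 56798

56798


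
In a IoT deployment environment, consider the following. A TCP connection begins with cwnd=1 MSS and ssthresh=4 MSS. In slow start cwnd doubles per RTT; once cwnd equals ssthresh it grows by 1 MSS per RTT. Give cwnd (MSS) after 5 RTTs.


RTT 0: cwnd = 1 MSS (initial)
RTT 1: cwnd = 2 MSS (slow start, doubled)
RTT 2: cwnd = 4 MSS (slow start, doubled)
RTT 3: cwnd = 5 MSS (congestion avoidance, +1)
RTT 4: cwnd = 6 MSS (congestion avoidance, +1)
RTT 5: cwnd = 7 MSS (congestion avoidance, +1)

7


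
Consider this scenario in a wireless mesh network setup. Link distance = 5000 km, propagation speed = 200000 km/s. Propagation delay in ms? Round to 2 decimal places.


Given: distance = 5000 km, speed = 200000 km/s
Delay = distance / speed = 5000 / 200000 seconds
Delay in ms = 5000 * 1000 / 200000
Delay = 25.0000 ms
Rounded to 2 dp = 25.00 ms

25.00


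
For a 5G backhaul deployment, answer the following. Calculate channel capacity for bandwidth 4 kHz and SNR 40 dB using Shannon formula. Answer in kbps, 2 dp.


Given: B = 4 kHz, SNR = 40 dB
SNR linear = 10^(40/10) = 10000
1 + SNR = 10001
log2(10001) = 13.2878566418
C = 4 * 1000 * 13.2878566418 = 53151.4266 bps
C = 53.151427 kbps -> 53.15 kbps (2 dp)

53.15


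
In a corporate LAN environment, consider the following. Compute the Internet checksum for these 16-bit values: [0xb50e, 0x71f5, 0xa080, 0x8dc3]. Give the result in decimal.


Given words: [0xb50e, 0x71f5, 0xa080, 0x8dc3]
Step 1: Sum all words
Raw sum = 46350 + 29173 + 41088 + 36291 = 152902
Step 2: Fold carry: (21830 + 2) = 21832
One's complement = ~21832 & 0xFFFF = 43703

43703


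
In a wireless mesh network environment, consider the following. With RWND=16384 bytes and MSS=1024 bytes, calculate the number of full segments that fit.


Given: RWND = 16384 bytes, MSS = 1024 bytes
Full segments = floor(RWND / MSS)
Full segments = floor(16384 / 1024)
Full segments = floor(16.0) = 16

16


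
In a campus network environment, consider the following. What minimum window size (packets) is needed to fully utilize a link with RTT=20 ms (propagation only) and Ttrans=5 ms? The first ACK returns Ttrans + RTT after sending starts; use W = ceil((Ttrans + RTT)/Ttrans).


Given: Ttrans = 5 ms, RTT = 20 ms (= 2 * Tprop, Tprop = 10 ms)
Time until first ACK returns = Ttrans + RTT = 5 + 20 = 25 ms
Need W * Ttrans >= Ttrans + RTT  ->  W >= (Ttrans + RTT) / Ttrans
(Ttrans + RTT) / Ttrans = 25 / 5 = 5
W_min = ceil(5) = 5

5


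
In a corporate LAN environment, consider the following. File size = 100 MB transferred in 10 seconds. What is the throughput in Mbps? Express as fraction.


Given: file = 100 MB, time = 10 s
File in Mb = 100 * 8 = 800 Mb
Throughput = 800 / 10 Mbps
Throughput = 80 Mbps

80


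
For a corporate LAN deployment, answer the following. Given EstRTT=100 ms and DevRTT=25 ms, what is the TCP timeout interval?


Given: EstRTT = 100 ms, DevRTT = 25 ms
Timeout = EstRTT + 4 * DevRTT
4 * DevRTT = 4 * 25 = 100
Timeout = 100 + 100 = 200 ms

200


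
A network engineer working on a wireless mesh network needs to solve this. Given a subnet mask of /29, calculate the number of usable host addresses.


Given: subnet mask /29
Host bits = 32 - 29 = 3
Total addresses = 2^3 = 8
Usable hosts = 8 - 2 (network + broadcast) = 6

6


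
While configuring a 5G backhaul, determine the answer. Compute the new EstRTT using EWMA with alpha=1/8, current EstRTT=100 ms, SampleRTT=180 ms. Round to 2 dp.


Given: EstRTT = 100 ms, SampleRTT = 180 ms, alpha = 1/8
New EstRTT = (1 - alpha) * EstRTT + alpha * SampleRTT
(7/8) * 100 = 87.5
(1/8) * 180 = 22.5
New EstRTT = 87.5 + 22.5 = 110 ms -> 110.00 ms (2 dp)

110.00


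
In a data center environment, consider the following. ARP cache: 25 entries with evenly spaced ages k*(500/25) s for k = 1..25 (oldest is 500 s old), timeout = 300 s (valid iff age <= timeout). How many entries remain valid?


Ages are k * 500/25 s for k = 1..25 (spacing = 20.0000 s).
Entry k is valid iff k * 500/25 <= 300 iff k <= 25 * 300 / 500 = 15.0000
n_valid = floor(15.0000) = 15
(n_stale = 25 - 15 = 10)

15


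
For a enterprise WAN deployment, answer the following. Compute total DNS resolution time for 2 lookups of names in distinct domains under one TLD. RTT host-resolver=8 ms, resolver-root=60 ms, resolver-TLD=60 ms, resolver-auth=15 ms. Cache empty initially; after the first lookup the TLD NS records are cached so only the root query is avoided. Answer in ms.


Lookup 1 (cold cache): local + root + TLD + auth = 8 + 60 + 60 + 15 = 143 ms
Lookups 2..2 (TLD NS cached -> skip root; new domain -> still ask TLD and auth): local + TLD + auth = 8 + 60 + 15 = 83 ms each
Remaining 1 lookups: 1 * 83 = 83 ms
Total = 143 + 83 = 226 ms

226


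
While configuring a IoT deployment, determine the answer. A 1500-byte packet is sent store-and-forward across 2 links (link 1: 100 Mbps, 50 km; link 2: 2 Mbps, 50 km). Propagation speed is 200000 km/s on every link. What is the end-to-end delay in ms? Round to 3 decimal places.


Packet = 1500 bytes = 12000 bits. Store-and-forward: sum (t_trans + t_prop) per link.
Link 1: t_trans = 12000/(100*10^6) s = 0.1200 ms; t_prop = 50/200000 s = 0.2500 ms; subtotal = 0.3700 ms
Link 2: t_trans = 12000/(2*10^6) s = 6.0000 ms; t_prop = 50/200000 s = 0.2500 ms; subtotal = 6.2500 ms
End-to-end = 0.3700 + 6.2500 = 6.6200 ms -> 6.620 ms (3 dp)

6.620


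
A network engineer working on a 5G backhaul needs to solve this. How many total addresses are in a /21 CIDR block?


Given: CIDR prefix /21
Host bits = 32 - 21 = 11
Total addresses = 2^11 = 2048

2048


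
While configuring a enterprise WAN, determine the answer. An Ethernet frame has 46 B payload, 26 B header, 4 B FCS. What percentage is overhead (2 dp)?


Given: payload = 46 B, header = 26 B, trailer = 4 B
Overhead bytes = header + trailer = 26 + 4 = 30
Total frame = payload + overhead = 46 + 30 = 76
Overhead % = 30 / 76 * 100 = 39.4737% -> 39.47% (2 dp)

39.47


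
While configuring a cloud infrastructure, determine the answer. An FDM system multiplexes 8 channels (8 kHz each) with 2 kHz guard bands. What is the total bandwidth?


Given: 8 channels, 8 kHz each, guard = 2 kHz
Channel bandwidth = 8 * 8 = 64 kHz
Guard bands = 7 gaps * 2 kHz = 14 kHz
Total = 64 + 14 = 78 kHz

78


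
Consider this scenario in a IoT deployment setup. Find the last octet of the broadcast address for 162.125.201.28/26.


Given: IP = 162.125.201.28, prefix = /26
Host bits = 32 - 26 = 6
Network last octet = 28 AND mask = 0
Host part size = 2^6 - 1 = 63
Broadcast last octet = 0 OR 63 = 63

63


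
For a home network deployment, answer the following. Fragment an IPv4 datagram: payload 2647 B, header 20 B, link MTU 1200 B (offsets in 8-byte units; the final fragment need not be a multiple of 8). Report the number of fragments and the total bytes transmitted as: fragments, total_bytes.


Max data per non-final fragment = floor((MTU - header)/8)*8 = floor((1200 - 20)/8)*8 = floor(1180/8)*8 = 1176 B
Final fragment needs no 8-byte alignment: it can carry up to MTU - header = 1180 B
Non-final fragments needed = ceil((payload - 1180) / 1176) = ceil(1467/1176) = ceil(1.2474) = 2
Number of fragments = 2 + 1 = 3
Fragment sizes (data): 2 * 1176 B + 295 B (last, 295 <= 1180 OK)
Total bytes sent = payload + n_frags * header = 2647 + 3*20 = 2647 + 60 = 2707 B

3, 2707


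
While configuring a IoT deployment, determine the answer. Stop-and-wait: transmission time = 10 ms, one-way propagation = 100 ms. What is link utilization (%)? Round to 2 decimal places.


Given: Ttrans = 10 ms, Tprop = 100 ms
RTT = 2 * Tprop = 2 * 100 = 200 ms
U = Ttrans / (Ttrans + RTT)
U = 10 / (10 + 200)
U = 10 / 210 = 0.047619
U% = 4.76%

4.76


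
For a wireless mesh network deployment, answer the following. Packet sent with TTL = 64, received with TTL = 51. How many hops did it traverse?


Given: initial TTL = 64, received TTL = 51
Hops = initial TTL - received TTL
Hops = 64 - 51 = 13

13


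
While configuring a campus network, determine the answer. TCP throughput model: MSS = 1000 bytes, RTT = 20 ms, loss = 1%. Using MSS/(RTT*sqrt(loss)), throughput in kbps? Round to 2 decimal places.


Given: MSS = 1000 bytes, RTT = 20 ms, loss = 1%
RTT in seconds = 20 / 1000 = 0.02
Loss rate = 1% = 0.01
sqrt(loss) = sqrt(0.01) = 0.1
Throughput (bytes/s) = 1000 / (0.02 * 0.1) = 500000.0000
Throughput (kbps) = 500000.0000 * 8 / 1000 = 4000.000000 -> 4000.00 kbps (2 dp)

4000.00


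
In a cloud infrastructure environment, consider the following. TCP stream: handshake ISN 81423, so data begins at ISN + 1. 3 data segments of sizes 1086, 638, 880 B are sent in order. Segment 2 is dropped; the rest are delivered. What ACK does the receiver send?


SYN uses sequence number 81423; first data byte = ISN + 1 = 81424.
Segment 1: SEQ = 81424, len = 1086 B, covers [81424, 82509]
Segment 2: SEQ = 82510, len = 638 B, covers [82510, 83147] [LOST]
Segment 3: SEQ = 83148, len = 880 B, covers [83148, 84027]
In-order data received: bytes [81424, 82509] (segments 1..1).
Segment 2 missing -> gap begins at byte 82510; later segments buffered out of order.
Cumulative ACK = next expected in-order byte = 81424 + 1086 = 82510

82510


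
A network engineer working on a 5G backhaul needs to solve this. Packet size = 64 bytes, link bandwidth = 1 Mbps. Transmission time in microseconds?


Given: packet = 64 bytes, bandwidth = 1 Mbps
Packet in bits = 64 * 8 = 512 bits
Bandwidth = 1 * 10^6 = 1000000 bps
Time = 512 / 1000000 seconds
Time in us = 512 * 10^6 / 1000000 = 512

512


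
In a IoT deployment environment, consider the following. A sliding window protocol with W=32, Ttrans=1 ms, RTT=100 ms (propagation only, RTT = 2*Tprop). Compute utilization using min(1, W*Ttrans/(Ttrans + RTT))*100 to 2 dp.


Given: W = 32, Ttrans = 1 ms, RTT = 100 ms (= 2 * Tprop, Tprop = 50 ms)
Cycle time = Ttrans + RTT = 1 + 100 = 101 ms (first packet sent until its ACK returns)
W * Ttrans = 32 * 1 = 32 ms of sending per cycle
W * Ttrans / (Ttrans + RTT) = 32 / 101 = 0.316832
U = min(1, 0.316832) = 0.316832
U% = 31.68%

31.68


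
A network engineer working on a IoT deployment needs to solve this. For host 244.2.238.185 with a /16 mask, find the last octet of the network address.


Given: IP = 244.2.238.185, prefix = /16
Subnet mask = 255.255.0.0
Last octet of IP: 185
Last octet of mask: 0
Network last octet = 185 AND 0 = 0

0


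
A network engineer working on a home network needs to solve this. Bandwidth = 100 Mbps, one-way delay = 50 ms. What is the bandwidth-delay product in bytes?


Given: bandwidth = 100 Mbps, delay = 50 ms
BDP in bits = 100 * 10^6 * 50 / 1000
BDP in bits = 5000000
BDP in bytes = 5000000 / 8 = 625000

625000


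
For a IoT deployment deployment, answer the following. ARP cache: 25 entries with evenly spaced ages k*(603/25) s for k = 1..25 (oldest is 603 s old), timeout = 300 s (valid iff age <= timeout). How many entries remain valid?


Ages are k * 603/25 s for k = 1..25 (spacing = 24.1200 s).
Entry k is valid iff k * 603/25 <= 300 iff k <= 25 * 300 / 603 = 12.4378
n_valid = floor(12.4378) = 12
(n_stale = 25 - 12 = 13)

12


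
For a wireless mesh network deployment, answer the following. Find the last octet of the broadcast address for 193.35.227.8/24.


Given: IP = 193.35.227.8, prefix = /24
Host bits = 32 - 24 = 8
Network last octet = 8 AND mask = 0
Host part size = 2^8 - 1 = 255
Broadcast last octet = 0 OR 255 = 255

255


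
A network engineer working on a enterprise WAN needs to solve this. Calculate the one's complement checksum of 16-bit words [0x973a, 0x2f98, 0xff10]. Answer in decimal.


Given words: [0x973a, 0x2f98, 0xff10]
Step 1: Sum all words
Raw sum = 38714 + 12184 + 65296 = 116194
Step 2: Fold carry: (50658 + 1) = 50659
One's complement = ~50659 & 0xFFFF = 14876

14876


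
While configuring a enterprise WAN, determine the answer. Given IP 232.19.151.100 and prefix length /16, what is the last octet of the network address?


Given: IP = 232.19.151.100, prefix = /16
Subnet mask = 255.255.0.0
Last octet of IP: 100
Last octet of mask: 0
Network last octet = 100 AND 0 = 0

0


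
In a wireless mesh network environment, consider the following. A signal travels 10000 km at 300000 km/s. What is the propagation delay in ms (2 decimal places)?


Given: distance = 10000 km, speed = 300000 km/s
Delay = distance / speed = 10000 / 300000 seconds
Delay in ms = 10000 * 1000 / 300000
Delay = 33.3333 ms
Rounded to 2 dp = 33.33 ms

33.33


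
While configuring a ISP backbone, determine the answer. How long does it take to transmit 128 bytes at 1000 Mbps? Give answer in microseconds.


Given: packet = 128 bytes, bandwidth = 1000 Mbps
Packet in bits = 128 * 8 = 1024 bits
Bandwidth = 1000 * 10^6 = 1000000000 bps
Time = 1024 / 1000000000 seconds
Time in us = 1024 * 10^6 / 1000000000 = 1.024

1.024


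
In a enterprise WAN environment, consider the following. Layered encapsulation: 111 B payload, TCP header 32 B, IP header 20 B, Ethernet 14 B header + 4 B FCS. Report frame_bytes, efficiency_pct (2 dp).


TCP segment = 111 + 32 = 143 B
IP packet = 143 + 20 = 163 B
Ethernet frame = 163 + 14 + 4 = 181 B
Efficiency = app / frame = 111 / 181 = 0.613260 = 61.3260% -> 61.33% (2 dp)

181, 61.33


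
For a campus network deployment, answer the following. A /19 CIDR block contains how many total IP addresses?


Given: CIDR prefix /19
Host bits = 32 - 19 = 13
Total addresses = 2^13 = 8192

8192


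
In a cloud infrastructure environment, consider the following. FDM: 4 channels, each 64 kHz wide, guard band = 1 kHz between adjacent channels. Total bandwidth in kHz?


Given: 4 channels, 64 kHz each, guard = 1 kHz
Channel bandwidth = 4 * 64 = 256 kHz
Guard bands = 3 gaps * 1 kHz = 3 kHz
Total = 256 + 3 = 259 kHz

259


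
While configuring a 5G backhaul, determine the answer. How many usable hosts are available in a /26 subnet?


Given: subnet mask /26
Host bits = 32 - 26 = 6
Total addresses = 2^6 = 64
Usable hosts = 64 - 2 (network + broadcast) = 62

62


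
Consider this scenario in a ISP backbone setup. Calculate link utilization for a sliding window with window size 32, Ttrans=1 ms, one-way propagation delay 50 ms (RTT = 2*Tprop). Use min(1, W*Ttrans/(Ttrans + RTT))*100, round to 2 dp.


Given: W = 32, Ttrans = 1 ms, RTT = 100 ms (= 2 * Tprop, Tprop = 50 ms)
Cycle time = Ttrans + RTT = 1 + 100 = 101 ms (first packet sent until its ACK returns)
W * Ttrans = 32 * 1 = 32 ms of sending per cycle
W * Ttrans / (Ttrans + RTT) = 32 / 101 = 0.316832
U = min(1, 0.316832) = 0.316832
U% = 31.68%

31.68


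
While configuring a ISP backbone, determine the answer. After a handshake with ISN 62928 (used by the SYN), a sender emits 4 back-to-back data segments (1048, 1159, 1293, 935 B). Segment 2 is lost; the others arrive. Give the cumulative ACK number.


SYN uses sequence number 62928; first data byte = ISN + 1 = 62929.
Segment 1: SEQ = 62929, len = 1048 B, covers [62929, 63976]
Segment 2: SEQ = 63977, len = 1159 B, covers [63977, 65135] [LOST]
Segment 3: SEQ = 65136, len = 1293 B, covers [65136, 66428]
Segment 4: SEQ = 66429, len = 935 B, covers [66429, 67363]
In-order data received: bytes [62929, 63976] (segments 1..1).
Segment 2 missing -> gap begins at byte 63977; later segments buffered out of order.
Cumulative ACK = next expected in-order byte = 62929 + 1048 = 63977

63977


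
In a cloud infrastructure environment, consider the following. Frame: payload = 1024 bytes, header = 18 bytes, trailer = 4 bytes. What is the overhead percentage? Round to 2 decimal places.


Given: payload = 1024 B, header = 18 B, trailer = 4 B
Overhead bytes = header + trailer = 18 + 4 = 22
Total frame = payload + overhead = 1024 + 22 = 1046
Overhead % = 22 / 1046 * 100 = 2.1033% -> 2.10% (2 dp)

2.10


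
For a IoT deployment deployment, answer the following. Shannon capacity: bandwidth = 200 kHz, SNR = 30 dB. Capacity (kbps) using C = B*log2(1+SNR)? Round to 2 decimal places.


Given: B = 200 kHz, SNR = 30 dB
SNR linear = 10^(30/10) = 1000
1 + SNR = 1001
log2(1001) = 9.9672262588
C = 200 * 1000 * 9.9672262588 = 1993445.2518 bps
C = 1993.445252 kbps -> 1993.45 kbps (2 dp)

1993.45


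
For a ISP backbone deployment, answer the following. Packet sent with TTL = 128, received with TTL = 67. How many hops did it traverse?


Given: initial TTL = 128, received TTL = 67
Hops = initial TTL - received TTL
Hops = 128 - 67 = 61

61


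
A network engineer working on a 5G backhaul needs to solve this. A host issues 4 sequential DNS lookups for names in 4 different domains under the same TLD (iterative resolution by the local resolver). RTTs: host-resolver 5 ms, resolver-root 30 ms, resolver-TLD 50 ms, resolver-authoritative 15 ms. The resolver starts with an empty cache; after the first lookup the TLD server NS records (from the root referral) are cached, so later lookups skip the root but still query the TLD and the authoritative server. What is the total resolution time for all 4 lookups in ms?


Lookup 1 (cold cache): local + root + TLD + auth = 5 + 30 + 50 + 15 = 100 ms
Lookups 2..4 (TLD NS cached -> skip root; new domain -> still ask TLD and auth): local + TLD + auth = 5 + 50 + 15 = 70 ms each
Remaining 3 lookups: 3 * 70 = 210 ms
Total = 100 + 210 = 310 ms

310
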